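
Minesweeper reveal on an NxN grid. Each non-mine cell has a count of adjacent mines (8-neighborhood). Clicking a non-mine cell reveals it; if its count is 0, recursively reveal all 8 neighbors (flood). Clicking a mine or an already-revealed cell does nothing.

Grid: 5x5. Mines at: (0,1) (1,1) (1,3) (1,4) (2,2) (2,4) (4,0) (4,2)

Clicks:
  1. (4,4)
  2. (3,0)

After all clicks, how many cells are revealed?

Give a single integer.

Answer: 5

Derivation:
Click 1 (4,4) count=0: revealed 4 new [(3,3) (3,4) (4,3) (4,4)] -> total=4
Click 2 (3,0) count=1: revealed 1 new [(3,0)] -> total=5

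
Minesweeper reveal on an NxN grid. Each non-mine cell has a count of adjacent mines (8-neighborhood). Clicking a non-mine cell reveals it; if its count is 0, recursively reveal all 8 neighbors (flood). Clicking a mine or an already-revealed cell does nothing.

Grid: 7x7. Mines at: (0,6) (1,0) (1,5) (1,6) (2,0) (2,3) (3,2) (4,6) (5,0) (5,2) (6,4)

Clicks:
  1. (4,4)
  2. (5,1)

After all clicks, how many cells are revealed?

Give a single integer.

Click 1 (4,4) count=0: revealed 9 new [(3,3) (3,4) (3,5) (4,3) (4,4) (4,5) (5,3) (5,4) (5,5)] -> total=9
Click 2 (5,1) count=2: revealed 1 new [(5,1)] -> total=10

Answer: 10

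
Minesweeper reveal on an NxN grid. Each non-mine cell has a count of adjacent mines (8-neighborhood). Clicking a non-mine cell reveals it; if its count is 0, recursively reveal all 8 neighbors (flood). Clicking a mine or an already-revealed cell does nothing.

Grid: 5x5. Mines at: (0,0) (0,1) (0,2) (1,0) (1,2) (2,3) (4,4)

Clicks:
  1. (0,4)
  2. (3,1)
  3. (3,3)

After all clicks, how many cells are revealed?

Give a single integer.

Click 1 (0,4) count=0: revealed 4 new [(0,3) (0,4) (1,3) (1,4)] -> total=4
Click 2 (3,1) count=0: revealed 11 new [(2,0) (2,1) (2,2) (3,0) (3,1) (3,2) (3,3) (4,0) (4,1) (4,2) (4,3)] -> total=15
Click 3 (3,3) count=2: revealed 0 new [(none)] -> total=15

Answer: 15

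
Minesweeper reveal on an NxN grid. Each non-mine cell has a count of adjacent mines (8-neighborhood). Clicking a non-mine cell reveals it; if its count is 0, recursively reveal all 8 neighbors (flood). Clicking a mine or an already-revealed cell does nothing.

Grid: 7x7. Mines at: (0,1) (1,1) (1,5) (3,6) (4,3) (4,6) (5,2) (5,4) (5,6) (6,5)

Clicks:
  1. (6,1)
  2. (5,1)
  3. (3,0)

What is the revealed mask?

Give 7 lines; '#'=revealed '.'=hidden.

Click 1 (6,1) count=1: revealed 1 new [(6,1)] -> total=1
Click 2 (5,1) count=1: revealed 1 new [(5,1)] -> total=2
Click 3 (3,0) count=0: revealed 11 new [(2,0) (2,1) (2,2) (3,0) (3,1) (3,2) (4,0) (4,1) (4,2) (5,0) (6,0)] -> total=13

Answer: .......
.......
###....
###....
###....
##.....
##.....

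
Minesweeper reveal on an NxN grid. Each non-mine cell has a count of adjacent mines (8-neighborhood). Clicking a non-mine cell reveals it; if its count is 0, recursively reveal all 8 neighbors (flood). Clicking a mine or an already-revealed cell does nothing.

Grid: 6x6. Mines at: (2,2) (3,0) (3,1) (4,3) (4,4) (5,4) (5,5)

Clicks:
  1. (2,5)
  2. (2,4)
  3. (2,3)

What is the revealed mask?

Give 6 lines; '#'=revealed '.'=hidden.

Click 1 (2,5) count=0: revealed 20 new [(0,0) (0,1) (0,2) (0,3) (0,4) (0,5) (1,0) (1,1) (1,2) (1,3) (1,4) (1,5) (2,0) (2,1) (2,3) (2,4) (2,5) (3,3) (3,4) (3,5)] -> total=20
Click 2 (2,4) count=0: revealed 0 new [(none)] -> total=20
Click 3 (2,3) count=1: revealed 0 new [(none)] -> total=20

Answer: ######
######
##.###
...###
......
......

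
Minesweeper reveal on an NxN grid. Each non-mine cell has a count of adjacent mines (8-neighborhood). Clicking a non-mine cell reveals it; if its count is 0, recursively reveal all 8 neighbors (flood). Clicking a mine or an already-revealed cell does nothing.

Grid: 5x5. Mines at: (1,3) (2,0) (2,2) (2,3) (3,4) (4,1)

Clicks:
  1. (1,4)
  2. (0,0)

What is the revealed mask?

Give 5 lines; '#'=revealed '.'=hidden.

Click 1 (1,4) count=2: revealed 1 new [(1,4)] -> total=1
Click 2 (0,0) count=0: revealed 6 new [(0,0) (0,1) (0,2) (1,0) (1,1) (1,2)] -> total=7

Answer: ###..
###.#
.....
.....
.....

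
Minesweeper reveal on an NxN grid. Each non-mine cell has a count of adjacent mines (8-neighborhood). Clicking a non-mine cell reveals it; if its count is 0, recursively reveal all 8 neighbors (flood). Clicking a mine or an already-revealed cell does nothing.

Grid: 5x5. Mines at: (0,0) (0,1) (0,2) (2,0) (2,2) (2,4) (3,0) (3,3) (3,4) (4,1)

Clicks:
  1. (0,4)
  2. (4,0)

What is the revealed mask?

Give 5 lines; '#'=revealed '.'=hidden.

Answer: ...##
...##
.....
.....
#....

Derivation:
Click 1 (0,4) count=0: revealed 4 new [(0,3) (0,4) (1,3) (1,4)] -> total=4
Click 2 (4,0) count=2: revealed 1 new [(4,0)] -> total=5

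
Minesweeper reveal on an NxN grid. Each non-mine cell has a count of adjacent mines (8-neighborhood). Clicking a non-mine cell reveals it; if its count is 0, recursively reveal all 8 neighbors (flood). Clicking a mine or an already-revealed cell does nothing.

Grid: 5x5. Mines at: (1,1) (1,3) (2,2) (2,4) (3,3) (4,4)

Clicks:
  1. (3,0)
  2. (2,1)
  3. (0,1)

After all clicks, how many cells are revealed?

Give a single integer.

Click 1 (3,0) count=0: revealed 8 new [(2,0) (2,1) (3,0) (3,1) (3,2) (4,0) (4,1) (4,2)] -> total=8
Click 2 (2,1) count=2: revealed 0 new [(none)] -> total=8
Click 3 (0,1) count=1: revealed 1 new [(0,1)] -> total=9

Answer: 9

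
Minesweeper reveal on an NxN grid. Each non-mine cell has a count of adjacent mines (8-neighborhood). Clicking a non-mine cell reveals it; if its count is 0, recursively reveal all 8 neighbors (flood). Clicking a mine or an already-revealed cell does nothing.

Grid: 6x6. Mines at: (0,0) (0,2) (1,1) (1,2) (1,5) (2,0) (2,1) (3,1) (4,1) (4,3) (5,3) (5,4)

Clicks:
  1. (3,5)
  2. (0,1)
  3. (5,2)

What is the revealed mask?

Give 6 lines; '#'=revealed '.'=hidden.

Answer: .#....
......
....##
....##
....##
..#...

Derivation:
Click 1 (3,5) count=0: revealed 6 new [(2,4) (2,5) (3,4) (3,5) (4,4) (4,5)] -> total=6
Click 2 (0,1) count=4: revealed 1 new [(0,1)] -> total=7
Click 3 (5,2) count=3: revealed 1 new [(5,2)] -> total=8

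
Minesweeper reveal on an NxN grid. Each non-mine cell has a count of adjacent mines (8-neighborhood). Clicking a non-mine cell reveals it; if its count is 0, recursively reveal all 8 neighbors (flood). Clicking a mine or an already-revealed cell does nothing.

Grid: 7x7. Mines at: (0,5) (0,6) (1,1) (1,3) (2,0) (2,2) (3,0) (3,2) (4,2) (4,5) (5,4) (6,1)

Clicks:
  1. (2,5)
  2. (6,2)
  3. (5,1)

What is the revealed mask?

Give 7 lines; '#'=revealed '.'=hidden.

Answer: .......
....###
....###
....###
.......
.#.....
..#....

Derivation:
Click 1 (2,5) count=0: revealed 9 new [(1,4) (1,5) (1,6) (2,4) (2,5) (2,6) (3,4) (3,5) (3,6)] -> total=9
Click 2 (6,2) count=1: revealed 1 new [(6,2)] -> total=10
Click 3 (5,1) count=2: revealed 1 new [(5,1)] -> total=11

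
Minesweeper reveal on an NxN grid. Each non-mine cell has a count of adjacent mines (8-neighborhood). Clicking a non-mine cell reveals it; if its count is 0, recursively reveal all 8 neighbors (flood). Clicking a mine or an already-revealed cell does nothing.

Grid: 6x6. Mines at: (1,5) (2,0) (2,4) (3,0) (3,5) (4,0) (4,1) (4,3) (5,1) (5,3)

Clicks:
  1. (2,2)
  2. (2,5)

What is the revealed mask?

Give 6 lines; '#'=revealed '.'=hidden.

Click 1 (2,2) count=0: revealed 16 new [(0,0) (0,1) (0,2) (0,3) (0,4) (1,0) (1,1) (1,2) (1,3) (1,4) (2,1) (2,2) (2,3) (3,1) (3,2) (3,3)] -> total=16
Click 2 (2,5) count=3: revealed 1 new [(2,5)] -> total=17

Answer: #####.
#####.
.###.#
.###..
......
......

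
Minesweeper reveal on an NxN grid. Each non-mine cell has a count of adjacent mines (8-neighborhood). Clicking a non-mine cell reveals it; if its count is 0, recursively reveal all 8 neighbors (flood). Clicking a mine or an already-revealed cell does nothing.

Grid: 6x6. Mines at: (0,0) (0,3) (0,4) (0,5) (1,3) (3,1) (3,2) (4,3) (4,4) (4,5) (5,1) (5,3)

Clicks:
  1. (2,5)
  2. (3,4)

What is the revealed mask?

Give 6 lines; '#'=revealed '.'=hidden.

Answer: ......
....##
....##
....##
......
......

Derivation:
Click 1 (2,5) count=0: revealed 6 new [(1,4) (1,5) (2,4) (2,5) (3,4) (3,5)] -> total=6
Click 2 (3,4) count=3: revealed 0 new [(none)] -> total=6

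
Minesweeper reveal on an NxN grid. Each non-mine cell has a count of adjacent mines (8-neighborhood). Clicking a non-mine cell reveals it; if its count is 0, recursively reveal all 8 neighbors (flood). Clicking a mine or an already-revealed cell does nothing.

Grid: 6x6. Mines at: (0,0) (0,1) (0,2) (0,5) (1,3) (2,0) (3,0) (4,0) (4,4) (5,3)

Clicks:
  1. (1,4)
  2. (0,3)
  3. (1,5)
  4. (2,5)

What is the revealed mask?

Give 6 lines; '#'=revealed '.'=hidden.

Answer: ...#..
....##
....##
....##
......
......

Derivation:
Click 1 (1,4) count=2: revealed 1 new [(1,4)] -> total=1
Click 2 (0,3) count=2: revealed 1 new [(0,3)] -> total=2
Click 3 (1,5) count=1: revealed 1 new [(1,5)] -> total=3
Click 4 (2,5) count=0: revealed 4 new [(2,4) (2,5) (3,4) (3,5)] -> total=7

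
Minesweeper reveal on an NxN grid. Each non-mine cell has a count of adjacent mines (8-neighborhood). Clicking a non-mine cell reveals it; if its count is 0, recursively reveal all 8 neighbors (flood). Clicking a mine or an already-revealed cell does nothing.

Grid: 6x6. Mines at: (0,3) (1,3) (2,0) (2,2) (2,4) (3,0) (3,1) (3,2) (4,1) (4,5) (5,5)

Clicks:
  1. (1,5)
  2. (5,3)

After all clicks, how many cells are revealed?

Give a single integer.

Click 1 (1,5) count=1: revealed 1 new [(1,5)] -> total=1
Click 2 (5,3) count=0: revealed 6 new [(4,2) (4,3) (4,4) (5,2) (5,3) (5,4)] -> total=7

Answer: 7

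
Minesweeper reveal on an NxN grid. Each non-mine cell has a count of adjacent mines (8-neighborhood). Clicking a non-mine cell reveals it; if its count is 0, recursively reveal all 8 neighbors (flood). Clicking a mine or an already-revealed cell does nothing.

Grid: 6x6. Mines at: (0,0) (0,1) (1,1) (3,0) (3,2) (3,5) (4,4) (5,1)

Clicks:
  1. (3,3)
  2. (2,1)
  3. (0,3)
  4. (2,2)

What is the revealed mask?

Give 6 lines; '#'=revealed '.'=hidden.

Answer: ..####
..####
.#####
...#..
......
......

Derivation:
Click 1 (3,3) count=2: revealed 1 new [(3,3)] -> total=1
Click 2 (2,1) count=3: revealed 1 new [(2,1)] -> total=2
Click 3 (0,3) count=0: revealed 12 new [(0,2) (0,3) (0,4) (0,5) (1,2) (1,3) (1,4) (1,5) (2,2) (2,3) (2,4) (2,5)] -> total=14
Click 4 (2,2) count=2: revealed 0 new [(none)] -> total=14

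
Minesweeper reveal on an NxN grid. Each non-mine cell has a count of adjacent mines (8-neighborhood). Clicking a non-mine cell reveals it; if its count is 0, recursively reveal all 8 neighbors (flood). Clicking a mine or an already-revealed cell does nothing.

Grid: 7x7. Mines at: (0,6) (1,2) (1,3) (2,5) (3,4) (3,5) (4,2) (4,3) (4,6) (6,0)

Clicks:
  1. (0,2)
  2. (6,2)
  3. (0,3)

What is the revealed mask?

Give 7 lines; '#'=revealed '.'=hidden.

Answer: ..##...
.......
.......
.......
.......
.######
.######

Derivation:
Click 1 (0,2) count=2: revealed 1 new [(0,2)] -> total=1
Click 2 (6,2) count=0: revealed 12 new [(5,1) (5,2) (5,3) (5,4) (5,5) (5,6) (6,1) (6,2) (6,3) (6,4) (6,5) (6,6)] -> total=13
Click 3 (0,3) count=2: revealed 1 new [(0,3)] -> total=14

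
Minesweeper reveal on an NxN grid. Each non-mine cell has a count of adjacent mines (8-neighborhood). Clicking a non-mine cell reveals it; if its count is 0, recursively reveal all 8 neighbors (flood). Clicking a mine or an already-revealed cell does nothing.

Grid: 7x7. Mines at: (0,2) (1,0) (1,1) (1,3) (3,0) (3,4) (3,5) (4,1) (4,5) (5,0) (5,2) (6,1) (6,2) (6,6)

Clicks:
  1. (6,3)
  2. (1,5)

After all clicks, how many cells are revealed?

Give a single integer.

Click 1 (6,3) count=2: revealed 1 new [(6,3)] -> total=1
Click 2 (1,5) count=0: revealed 9 new [(0,4) (0,5) (0,6) (1,4) (1,5) (1,6) (2,4) (2,5) (2,6)] -> total=10

Answer: 10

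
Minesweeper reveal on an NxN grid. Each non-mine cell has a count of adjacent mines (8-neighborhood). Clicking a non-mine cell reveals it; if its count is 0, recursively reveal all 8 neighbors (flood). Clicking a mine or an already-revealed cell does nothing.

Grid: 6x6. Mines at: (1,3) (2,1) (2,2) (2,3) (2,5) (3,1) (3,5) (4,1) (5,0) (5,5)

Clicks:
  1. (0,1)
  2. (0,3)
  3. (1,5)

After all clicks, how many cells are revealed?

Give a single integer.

Answer: 8

Derivation:
Click 1 (0,1) count=0: revealed 6 new [(0,0) (0,1) (0,2) (1,0) (1,1) (1,2)] -> total=6
Click 2 (0,3) count=1: revealed 1 new [(0,3)] -> total=7
Click 3 (1,5) count=1: revealed 1 new [(1,5)] -> total=8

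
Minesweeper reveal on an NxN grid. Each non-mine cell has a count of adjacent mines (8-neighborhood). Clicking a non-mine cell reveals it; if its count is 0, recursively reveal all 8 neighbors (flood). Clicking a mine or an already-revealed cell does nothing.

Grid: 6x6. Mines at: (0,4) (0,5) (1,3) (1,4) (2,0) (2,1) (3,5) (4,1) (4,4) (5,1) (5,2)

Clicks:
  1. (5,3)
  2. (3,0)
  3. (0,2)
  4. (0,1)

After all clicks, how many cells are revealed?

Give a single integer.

Answer: 8

Derivation:
Click 1 (5,3) count=2: revealed 1 new [(5,3)] -> total=1
Click 2 (3,0) count=3: revealed 1 new [(3,0)] -> total=2
Click 3 (0,2) count=1: revealed 1 new [(0,2)] -> total=3
Click 4 (0,1) count=0: revealed 5 new [(0,0) (0,1) (1,0) (1,1) (1,2)] -> total=8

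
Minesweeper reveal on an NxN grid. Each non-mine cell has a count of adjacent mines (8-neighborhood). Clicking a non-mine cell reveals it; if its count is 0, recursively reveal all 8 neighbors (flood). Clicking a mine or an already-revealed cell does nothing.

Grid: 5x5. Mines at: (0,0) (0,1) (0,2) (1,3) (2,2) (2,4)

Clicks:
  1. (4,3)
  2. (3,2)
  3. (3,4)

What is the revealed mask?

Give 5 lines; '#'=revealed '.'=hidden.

Click 1 (4,3) count=0: revealed 14 new [(1,0) (1,1) (2,0) (2,1) (3,0) (3,1) (3,2) (3,3) (3,4) (4,0) (4,1) (4,2) (4,3) (4,4)] -> total=14
Click 2 (3,2) count=1: revealed 0 new [(none)] -> total=14
Click 3 (3,4) count=1: revealed 0 new [(none)] -> total=14

Answer: .....
##...
##...
#####
#####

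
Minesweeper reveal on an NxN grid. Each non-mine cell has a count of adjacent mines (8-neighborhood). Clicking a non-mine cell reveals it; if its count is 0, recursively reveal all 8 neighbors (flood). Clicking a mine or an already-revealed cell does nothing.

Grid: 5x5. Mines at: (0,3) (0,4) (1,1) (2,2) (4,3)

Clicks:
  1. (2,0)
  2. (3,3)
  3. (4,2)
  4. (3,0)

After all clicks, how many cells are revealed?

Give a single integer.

Answer: 9

Derivation:
Click 1 (2,0) count=1: revealed 1 new [(2,0)] -> total=1
Click 2 (3,3) count=2: revealed 1 new [(3,3)] -> total=2
Click 3 (4,2) count=1: revealed 1 new [(4,2)] -> total=3
Click 4 (3,0) count=0: revealed 6 new [(2,1) (3,0) (3,1) (3,2) (4,0) (4,1)] -> total=9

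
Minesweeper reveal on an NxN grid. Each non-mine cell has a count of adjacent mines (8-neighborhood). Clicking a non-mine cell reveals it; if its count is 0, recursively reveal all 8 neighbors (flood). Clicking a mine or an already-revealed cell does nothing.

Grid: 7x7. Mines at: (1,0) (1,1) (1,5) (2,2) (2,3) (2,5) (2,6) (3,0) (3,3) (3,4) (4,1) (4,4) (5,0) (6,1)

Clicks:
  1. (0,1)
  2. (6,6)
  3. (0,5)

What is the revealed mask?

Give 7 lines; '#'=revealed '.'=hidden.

Answer: .#...#.
.......
.......
.....##
.....##
..#####
..#####

Derivation:
Click 1 (0,1) count=2: revealed 1 new [(0,1)] -> total=1
Click 2 (6,6) count=0: revealed 14 new [(3,5) (3,6) (4,5) (4,6) (5,2) (5,3) (5,4) (5,5) (5,6) (6,2) (6,3) (6,4) (6,5) (6,6)] -> total=15
Click 3 (0,5) count=1: revealed 1 new [(0,5)] -> total=16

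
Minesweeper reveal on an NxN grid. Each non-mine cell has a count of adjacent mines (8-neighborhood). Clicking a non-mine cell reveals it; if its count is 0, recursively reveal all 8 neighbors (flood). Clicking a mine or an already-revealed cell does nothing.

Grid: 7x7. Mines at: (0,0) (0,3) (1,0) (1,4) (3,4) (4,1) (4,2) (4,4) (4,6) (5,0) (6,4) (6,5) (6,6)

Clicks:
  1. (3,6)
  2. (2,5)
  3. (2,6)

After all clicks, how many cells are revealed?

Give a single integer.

Answer: 8

Derivation:
Click 1 (3,6) count=1: revealed 1 new [(3,6)] -> total=1
Click 2 (2,5) count=2: revealed 1 new [(2,5)] -> total=2
Click 3 (2,6) count=0: revealed 6 new [(0,5) (0,6) (1,5) (1,6) (2,6) (3,5)] -> total=8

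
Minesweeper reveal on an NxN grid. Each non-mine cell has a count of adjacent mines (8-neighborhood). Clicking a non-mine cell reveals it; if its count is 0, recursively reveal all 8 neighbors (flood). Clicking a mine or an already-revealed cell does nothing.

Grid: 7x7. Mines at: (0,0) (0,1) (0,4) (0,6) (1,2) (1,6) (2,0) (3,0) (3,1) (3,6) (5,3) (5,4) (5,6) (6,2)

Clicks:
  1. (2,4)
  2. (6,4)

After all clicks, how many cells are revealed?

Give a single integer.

Answer: 16

Derivation:
Click 1 (2,4) count=0: revealed 15 new [(1,3) (1,4) (1,5) (2,2) (2,3) (2,4) (2,5) (3,2) (3,3) (3,4) (3,5) (4,2) (4,3) (4,4) (4,5)] -> total=15
Click 2 (6,4) count=2: revealed 1 new [(6,4)] -> total=16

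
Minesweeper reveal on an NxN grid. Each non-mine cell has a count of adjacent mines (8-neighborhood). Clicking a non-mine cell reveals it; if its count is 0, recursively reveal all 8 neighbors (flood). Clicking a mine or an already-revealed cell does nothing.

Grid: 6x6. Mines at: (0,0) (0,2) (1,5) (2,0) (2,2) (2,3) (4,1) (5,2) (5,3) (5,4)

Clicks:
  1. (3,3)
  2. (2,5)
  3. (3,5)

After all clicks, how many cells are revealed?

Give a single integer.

Click 1 (3,3) count=2: revealed 1 new [(3,3)] -> total=1
Click 2 (2,5) count=1: revealed 1 new [(2,5)] -> total=2
Click 3 (3,5) count=0: revealed 5 new [(2,4) (3,4) (3,5) (4,4) (4,5)] -> total=7

Answer: 7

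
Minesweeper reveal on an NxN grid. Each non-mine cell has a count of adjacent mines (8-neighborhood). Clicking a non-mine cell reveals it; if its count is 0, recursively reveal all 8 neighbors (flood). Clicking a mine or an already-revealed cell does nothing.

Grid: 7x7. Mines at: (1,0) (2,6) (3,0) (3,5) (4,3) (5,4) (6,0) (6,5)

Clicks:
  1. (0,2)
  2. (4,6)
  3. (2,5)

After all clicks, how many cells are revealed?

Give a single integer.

Click 1 (0,2) count=0: revealed 21 new [(0,1) (0,2) (0,3) (0,4) (0,5) (0,6) (1,1) (1,2) (1,3) (1,4) (1,5) (1,6) (2,1) (2,2) (2,3) (2,4) (2,5) (3,1) (3,2) (3,3) (3,4)] -> total=21
Click 2 (4,6) count=1: revealed 1 new [(4,6)] -> total=22
Click 3 (2,5) count=2: revealed 0 new [(none)] -> total=22

Answer: 22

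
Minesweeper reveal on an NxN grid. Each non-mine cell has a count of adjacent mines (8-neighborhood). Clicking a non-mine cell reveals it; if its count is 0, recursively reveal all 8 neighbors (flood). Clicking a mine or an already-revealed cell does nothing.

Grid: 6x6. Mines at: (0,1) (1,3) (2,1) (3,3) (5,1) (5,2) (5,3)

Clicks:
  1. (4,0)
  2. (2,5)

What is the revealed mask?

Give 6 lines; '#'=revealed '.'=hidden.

Click 1 (4,0) count=1: revealed 1 new [(4,0)] -> total=1
Click 2 (2,5) count=0: revealed 12 new [(0,4) (0,5) (1,4) (1,5) (2,4) (2,5) (3,4) (3,5) (4,4) (4,5) (5,4) (5,5)] -> total=13

Answer: ....##
....##
....##
....##
#...##
....##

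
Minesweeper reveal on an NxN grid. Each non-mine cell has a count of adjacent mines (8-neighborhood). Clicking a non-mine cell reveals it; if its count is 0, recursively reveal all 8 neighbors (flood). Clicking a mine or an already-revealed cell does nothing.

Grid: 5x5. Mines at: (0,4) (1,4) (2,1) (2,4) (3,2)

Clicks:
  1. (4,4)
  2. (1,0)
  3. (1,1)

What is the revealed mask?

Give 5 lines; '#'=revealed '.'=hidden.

Answer: .....
##...
.....
...##
...##

Derivation:
Click 1 (4,4) count=0: revealed 4 new [(3,3) (3,4) (4,3) (4,4)] -> total=4
Click 2 (1,0) count=1: revealed 1 new [(1,0)] -> total=5
Click 3 (1,1) count=1: revealed 1 new [(1,1)] -> total=6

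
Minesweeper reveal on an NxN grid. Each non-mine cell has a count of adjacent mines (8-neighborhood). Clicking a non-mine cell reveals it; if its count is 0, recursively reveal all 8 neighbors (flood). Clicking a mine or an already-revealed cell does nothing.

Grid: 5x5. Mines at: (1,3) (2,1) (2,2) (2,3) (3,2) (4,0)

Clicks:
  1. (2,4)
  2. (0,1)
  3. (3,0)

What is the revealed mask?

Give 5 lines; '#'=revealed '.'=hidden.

Answer: ###..
###..
....#
#....
.....

Derivation:
Click 1 (2,4) count=2: revealed 1 new [(2,4)] -> total=1
Click 2 (0,1) count=0: revealed 6 new [(0,0) (0,1) (0,2) (1,0) (1,1) (1,2)] -> total=7
Click 3 (3,0) count=2: revealed 1 new [(3,0)] -> total=8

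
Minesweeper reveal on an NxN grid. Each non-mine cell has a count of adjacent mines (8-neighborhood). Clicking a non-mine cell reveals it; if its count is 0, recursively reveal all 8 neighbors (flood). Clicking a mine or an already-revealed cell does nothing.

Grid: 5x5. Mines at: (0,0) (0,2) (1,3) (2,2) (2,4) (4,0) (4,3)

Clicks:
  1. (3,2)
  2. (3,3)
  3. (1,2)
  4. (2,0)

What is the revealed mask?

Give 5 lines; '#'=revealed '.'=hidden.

Click 1 (3,2) count=2: revealed 1 new [(3,2)] -> total=1
Click 2 (3,3) count=3: revealed 1 new [(3,3)] -> total=2
Click 3 (1,2) count=3: revealed 1 new [(1,2)] -> total=3
Click 4 (2,0) count=0: revealed 6 new [(1,0) (1,1) (2,0) (2,1) (3,0) (3,1)] -> total=9

Answer: .....
###..
##...
####.
.....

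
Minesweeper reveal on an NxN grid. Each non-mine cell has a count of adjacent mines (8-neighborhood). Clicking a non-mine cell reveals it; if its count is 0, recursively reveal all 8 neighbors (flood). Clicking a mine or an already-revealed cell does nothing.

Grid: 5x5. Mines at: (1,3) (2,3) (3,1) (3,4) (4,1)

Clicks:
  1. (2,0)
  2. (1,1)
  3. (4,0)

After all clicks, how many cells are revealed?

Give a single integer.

Click 1 (2,0) count=1: revealed 1 new [(2,0)] -> total=1
Click 2 (1,1) count=0: revealed 8 new [(0,0) (0,1) (0,2) (1,0) (1,1) (1,2) (2,1) (2,2)] -> total=9
Click 3 (4,0) count=2: revealed 1 new [(4,0)] -> total=10

Answer: 10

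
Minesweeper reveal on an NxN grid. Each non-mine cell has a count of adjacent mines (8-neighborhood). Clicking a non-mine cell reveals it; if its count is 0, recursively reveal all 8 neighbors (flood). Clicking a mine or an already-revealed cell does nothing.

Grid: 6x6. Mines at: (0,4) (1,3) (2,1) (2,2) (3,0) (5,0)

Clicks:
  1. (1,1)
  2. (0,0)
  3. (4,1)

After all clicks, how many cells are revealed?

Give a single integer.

Answer: 7

Derivation:
Click 1 (1,1) count=2: revealed 1 new [(1,1)] -> total=1
Click 2 (0,0) count=0: revealed 5 new [(0,0) (0,1) (0,2) (1,0) (1,2)] -> total=6
Click 3 (4,1) count=2: revealed 1 new [(4,1)] -> total=7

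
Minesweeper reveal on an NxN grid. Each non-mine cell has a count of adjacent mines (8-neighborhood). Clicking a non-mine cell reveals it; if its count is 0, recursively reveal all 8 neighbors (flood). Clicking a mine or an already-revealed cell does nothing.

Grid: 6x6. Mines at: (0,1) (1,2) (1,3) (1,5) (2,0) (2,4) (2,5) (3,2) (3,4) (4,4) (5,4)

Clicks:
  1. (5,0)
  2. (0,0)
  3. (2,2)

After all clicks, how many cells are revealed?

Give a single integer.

Answer: 12

Derivation:
Click 1 (5,0) count=0: revealed 10 new [(3,0) (3,1) (4,0) (4,1) (4,2) (4,3) (5,0) (5,1) (5,2) (5,3)] -> total=10
Click 2 (0,0) count=1: revealed 1 new [(0,0)] -> total=11
Click 3 (2,2) count=3: revealed 1 new [(2,2)] -> total=12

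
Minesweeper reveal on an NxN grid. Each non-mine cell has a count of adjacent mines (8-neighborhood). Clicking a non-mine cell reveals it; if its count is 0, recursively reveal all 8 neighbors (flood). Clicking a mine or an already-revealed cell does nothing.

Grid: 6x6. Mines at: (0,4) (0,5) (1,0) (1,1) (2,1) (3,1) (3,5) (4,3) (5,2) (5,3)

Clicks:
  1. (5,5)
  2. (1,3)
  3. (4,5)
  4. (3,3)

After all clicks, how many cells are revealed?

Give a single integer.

Click 1 (5,5) count=0: revealed 4 new [(4,4) (4,5) (5,4) (5,5)] -> total=4
Click 2 (1,3) count=1: revealed 1 new [(1,3)] -> total=5
Click 3 (4,5) count=1: revealed 0 new [(none)] -> total=5
Click 4 (3,3) count=1: revealed 1 new [(3,3)] -> total=6

Answer: 6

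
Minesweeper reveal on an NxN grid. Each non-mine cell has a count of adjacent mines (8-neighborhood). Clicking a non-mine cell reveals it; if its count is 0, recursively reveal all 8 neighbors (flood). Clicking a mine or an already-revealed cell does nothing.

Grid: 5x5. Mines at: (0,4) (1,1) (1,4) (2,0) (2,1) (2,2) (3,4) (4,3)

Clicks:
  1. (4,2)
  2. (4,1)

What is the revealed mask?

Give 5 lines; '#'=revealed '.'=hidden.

Click 1 (4,2) count=1: revealed 1 new [(4,2)] -> total=1
Click 2 (4,1) count=0: revealed 5 new [(3,0) (3,1) (3,2) (4,0) (4,1)] -> total=6

Answer: .....
.....
.....
###..
###..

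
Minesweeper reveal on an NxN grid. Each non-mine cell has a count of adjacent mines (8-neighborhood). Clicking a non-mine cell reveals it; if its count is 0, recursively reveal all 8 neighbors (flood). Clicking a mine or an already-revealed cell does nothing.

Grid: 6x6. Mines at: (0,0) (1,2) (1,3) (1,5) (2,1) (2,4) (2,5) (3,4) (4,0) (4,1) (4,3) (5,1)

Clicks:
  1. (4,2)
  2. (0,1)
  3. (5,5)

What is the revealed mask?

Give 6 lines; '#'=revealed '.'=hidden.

Click 1 (4,2) count=3: revealed 1 new [(4,2)] -> total=1
Click 2 (0,1) count=2: revealed 1 new [(0,1)] -> total=2
Click 3 (5,5) count=0: revealed 4 new [(4,4) (4,5) (5,4) (5,5)] -> total=6

Answer: .#....
......
......
......
..#.##
....##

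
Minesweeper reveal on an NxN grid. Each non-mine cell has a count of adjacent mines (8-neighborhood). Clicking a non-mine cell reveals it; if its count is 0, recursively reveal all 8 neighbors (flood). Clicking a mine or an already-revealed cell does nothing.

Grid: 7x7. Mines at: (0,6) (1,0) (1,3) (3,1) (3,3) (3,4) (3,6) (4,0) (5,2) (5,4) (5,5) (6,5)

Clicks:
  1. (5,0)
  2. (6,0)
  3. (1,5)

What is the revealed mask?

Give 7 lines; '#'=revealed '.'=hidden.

Click 1 (5,0) count=1: revealed 1 new [(5,0)] -> total=1
Click 2 (6,0) count=0: revealed 3 new [(5,1) (6,0) (6,1)] -> total=4
Click 3 (1,5) count=1: revealed 1 new [(1,5)] -> total=5

Answer: .......
.....#.
.......
.......
.......
##.....
##.....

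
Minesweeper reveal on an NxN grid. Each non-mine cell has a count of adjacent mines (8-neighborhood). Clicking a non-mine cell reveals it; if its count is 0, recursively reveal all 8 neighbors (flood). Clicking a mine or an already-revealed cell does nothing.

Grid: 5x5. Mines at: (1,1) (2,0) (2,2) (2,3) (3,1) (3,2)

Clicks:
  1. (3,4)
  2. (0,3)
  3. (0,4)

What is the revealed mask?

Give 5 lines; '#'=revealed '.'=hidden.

Answer: ..###
..###
.....
....#
.....

Derivation:
Click 1 (3,4) count=1: revealed 1 new [(3,4)] -> total=1
Click 2 (0,3) count=0: revealed 6 new [(0,2) (0,3) (0,4) (1,2) (1,3) (1,4)] -> total=7
Click 3 (0,4) count=0: revealed 0 new [(none)] -> total=7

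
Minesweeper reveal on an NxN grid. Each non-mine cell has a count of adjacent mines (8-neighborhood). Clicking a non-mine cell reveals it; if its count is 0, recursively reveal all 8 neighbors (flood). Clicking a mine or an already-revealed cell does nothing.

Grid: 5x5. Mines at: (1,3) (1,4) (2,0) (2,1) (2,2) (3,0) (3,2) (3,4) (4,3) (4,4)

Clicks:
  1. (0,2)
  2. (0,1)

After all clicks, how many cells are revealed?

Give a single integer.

Click 1 (0,2) count=1: revealed 1 new [(0,2)] -> total=1
Click 2 (0,1) count=0: revealed 5 new [(0,0) (0,1) (1,0) (1,1) (1,2)] -> total=6

Answer: 6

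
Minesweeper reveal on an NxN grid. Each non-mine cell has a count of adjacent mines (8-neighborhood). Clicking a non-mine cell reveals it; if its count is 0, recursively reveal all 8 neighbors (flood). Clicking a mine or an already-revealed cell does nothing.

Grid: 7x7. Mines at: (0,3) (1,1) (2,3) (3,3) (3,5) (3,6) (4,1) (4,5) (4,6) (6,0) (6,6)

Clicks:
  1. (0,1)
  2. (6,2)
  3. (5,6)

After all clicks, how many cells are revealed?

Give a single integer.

Click 1 (0,1) count=1: revealed 1 new [(0,1)] -> total=1
Click 2 (6,2) count=0: revealed 13 new [(4,2) (4,3) (4,4) (5,1) (5,2) (5,3) (5,4) (5,5) (6,1) (6,2) (6,3) (6,4) (6,5)] -> total=14
Click 3 (5,6) count=3: revealed 1 new [(5,6)] -> total=15

Answer: 15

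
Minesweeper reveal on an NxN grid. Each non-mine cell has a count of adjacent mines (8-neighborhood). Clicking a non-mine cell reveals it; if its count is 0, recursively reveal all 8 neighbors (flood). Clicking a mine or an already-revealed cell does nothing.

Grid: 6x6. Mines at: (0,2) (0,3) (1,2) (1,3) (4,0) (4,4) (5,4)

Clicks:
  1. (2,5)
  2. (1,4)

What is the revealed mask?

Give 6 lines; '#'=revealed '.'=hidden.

Answer: ....##
....##
....##
....##
......
......

Derivation:
Click 1 (2,5) count=0: revealed 8 new [(0,4) (0,5) (1,4) (1,5) (2,4) (2,5) (3,4) (3,5)] -> total=8
Click 2 (1,4) count=2: revealed 0 new [(none)] -> total=8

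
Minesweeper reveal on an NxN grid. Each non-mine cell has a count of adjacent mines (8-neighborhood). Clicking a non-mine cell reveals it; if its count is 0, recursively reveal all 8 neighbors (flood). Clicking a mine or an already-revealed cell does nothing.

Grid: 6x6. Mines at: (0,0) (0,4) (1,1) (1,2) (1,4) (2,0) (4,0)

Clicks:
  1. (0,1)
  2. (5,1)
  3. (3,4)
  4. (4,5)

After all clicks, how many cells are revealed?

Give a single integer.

Click 1 (0,1) count=3: revealed 1 new [(0,1)] -> total=1
Click 2 (5,1) count=1: revealed 1 new [(5,1)] -> total=2
Click 3 (3,4) count=0: revealed 19 new [(2,1) (2,2) (2,3) (2,4) (2,5) (3,1) (3,2) (3,3) (3,4) (3,5) (4,1) (4,2) (4,3) (4,4) (4,5) (5,2) (5,3) (5,4) (5,5)] -> total=21
Click 4 (4,5) count=0: revealed 0 new [(none)] -> total=21

Answer: 21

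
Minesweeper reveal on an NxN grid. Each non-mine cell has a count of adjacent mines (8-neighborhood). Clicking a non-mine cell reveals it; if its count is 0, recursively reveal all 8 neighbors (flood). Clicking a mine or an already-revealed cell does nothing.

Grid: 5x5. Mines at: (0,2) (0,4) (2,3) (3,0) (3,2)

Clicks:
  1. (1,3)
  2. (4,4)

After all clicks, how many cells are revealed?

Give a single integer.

Click 1 (1,3) count=3: revealed 1 new [(1,3)] -> total=1
Click 2 (4,4) count=0: revealed 4 new [(3,3) (3,4) (4,3) (4,4)] -> total=5

Answer: 5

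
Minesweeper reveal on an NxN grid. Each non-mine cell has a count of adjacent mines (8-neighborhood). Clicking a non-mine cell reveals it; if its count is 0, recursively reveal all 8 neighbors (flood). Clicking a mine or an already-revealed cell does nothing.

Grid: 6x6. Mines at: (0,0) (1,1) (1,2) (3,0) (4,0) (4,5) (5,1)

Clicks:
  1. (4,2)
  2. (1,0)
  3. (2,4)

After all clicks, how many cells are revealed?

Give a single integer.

Click 1 (4,2) count=1: revealed 1 new [(4,2)] -> total=1
Click 2 (1,0) count=2: revealed 1 new [(1,0)] -> total=2
Click 3 (2,4) count=0: revealed 22 new [(0,3) (0,4) (0,5) (1,3) (1,4) (1,5) (2,1) (2,2) (2,3) (2,4) (2,5) (3,1) (3,2) (3,3) (3,4) (3,5) (4,1) (4,3) (4,4) (5,2) (5,3) (5,4)] -> total=24

Answer: 24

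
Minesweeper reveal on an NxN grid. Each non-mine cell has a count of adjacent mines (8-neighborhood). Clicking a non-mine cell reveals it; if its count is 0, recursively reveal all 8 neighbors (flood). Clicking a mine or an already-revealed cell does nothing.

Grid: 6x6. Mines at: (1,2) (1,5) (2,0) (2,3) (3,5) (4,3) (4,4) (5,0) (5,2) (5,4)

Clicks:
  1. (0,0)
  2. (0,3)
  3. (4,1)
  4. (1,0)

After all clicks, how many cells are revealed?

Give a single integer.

Answer: 6

Derivation:
Click 1 (0,0) count=0: revealed 4 new [(0,0) (0,1) (1,0) (1,1)] -> total=4
Click 2 (0,3) count=1: revealed 1 new [(0,3)] -> total=5
Click 3 (4,1) count=2: revealed 1 new [(4,1)] -> total=6
Click 4 (1,0) count=1: revealed 0 new [(none)] -> total=6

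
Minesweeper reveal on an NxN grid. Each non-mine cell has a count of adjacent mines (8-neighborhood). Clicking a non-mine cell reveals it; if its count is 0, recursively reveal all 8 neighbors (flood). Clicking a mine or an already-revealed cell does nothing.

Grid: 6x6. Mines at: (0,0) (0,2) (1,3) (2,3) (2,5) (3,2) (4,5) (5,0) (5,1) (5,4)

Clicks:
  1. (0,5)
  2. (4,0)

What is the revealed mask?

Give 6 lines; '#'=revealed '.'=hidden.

Click 1 (0,5) count=0: revealed 4 new [(0,4) (0,5) (1,4) (1,5)] -> total=4
Click 2 (4,0) count=2: revealed 1 new [(4,0)] -> total=5

Answer: ....##
....##
......
......
#.....
......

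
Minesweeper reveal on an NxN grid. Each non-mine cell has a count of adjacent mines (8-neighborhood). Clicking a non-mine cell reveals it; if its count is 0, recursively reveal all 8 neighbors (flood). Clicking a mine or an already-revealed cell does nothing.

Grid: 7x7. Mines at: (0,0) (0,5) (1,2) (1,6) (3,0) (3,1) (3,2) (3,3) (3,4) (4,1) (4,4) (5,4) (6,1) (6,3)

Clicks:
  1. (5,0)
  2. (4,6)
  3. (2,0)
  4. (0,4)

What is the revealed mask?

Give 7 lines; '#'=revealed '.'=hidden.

Answer: ....#..
.......
#....##
.....##
.....##
#....##
.....##

Derivation:
Click 1 (5,0) count=2: revealed 1 new [(5,0)] -> total=1
Click 2 (4,6) count=0: revealed 10 new [(2,5) (2,6) (3,5) (3,6) (4,5) (4,6) (5,5) (5,6) (6,5) (6,6)] -> total=11
Click 3 (2,0) count=2: revealed 1 new [(2,0)] -> total=12
Click 4 (0,4) count=1: revealed 1 new [(0,4)] -> total=13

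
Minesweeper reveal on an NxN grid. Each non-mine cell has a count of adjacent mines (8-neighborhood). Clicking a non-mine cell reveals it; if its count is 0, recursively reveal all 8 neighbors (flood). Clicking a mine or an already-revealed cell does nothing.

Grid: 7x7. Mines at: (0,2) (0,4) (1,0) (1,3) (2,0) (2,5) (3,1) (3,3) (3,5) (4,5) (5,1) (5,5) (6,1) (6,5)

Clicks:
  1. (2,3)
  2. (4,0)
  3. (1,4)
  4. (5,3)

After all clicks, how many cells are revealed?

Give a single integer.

Answer: 12

Derivation:
Click 1 (2,3) count=2: revealed 1 new [(2,3)] -> total=1
Click 2 (4,0) count=2: revealed 1 new [(4,0)] -> total=2
Click 3 (1,4) count=3: revealed 1 new [(1,4)] -> total=3
Click 4 (5,3) count=0: revealed 9 new [(4,2) (4,3) (4,4) (5,2) (5,3) (5,4) (6,2) (6,3) (6,4)] -> total=12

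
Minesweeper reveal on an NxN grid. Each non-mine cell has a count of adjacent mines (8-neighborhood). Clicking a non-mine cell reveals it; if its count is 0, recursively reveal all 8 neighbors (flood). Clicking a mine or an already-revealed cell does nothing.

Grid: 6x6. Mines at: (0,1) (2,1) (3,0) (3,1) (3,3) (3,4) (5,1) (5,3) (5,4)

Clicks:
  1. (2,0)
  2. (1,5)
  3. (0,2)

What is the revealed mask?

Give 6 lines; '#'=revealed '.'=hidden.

Answer: ..####
..####
#.####
......
......
......

Derivation:
Click 1 (2,0) count=3: revealed 1 new [(2,0)] -> total=1
Click 2 (1,5) count=0: revealed 12 new [(0,2) (0,3) (0,4) (0,5) (1,2) (1,3) (1,4) (1,5) (2,2) (2,3) (2,4) (2,5)] -> total=13
Click 3 (0,2) count=1: revealed 0 new [(none)] -> total=13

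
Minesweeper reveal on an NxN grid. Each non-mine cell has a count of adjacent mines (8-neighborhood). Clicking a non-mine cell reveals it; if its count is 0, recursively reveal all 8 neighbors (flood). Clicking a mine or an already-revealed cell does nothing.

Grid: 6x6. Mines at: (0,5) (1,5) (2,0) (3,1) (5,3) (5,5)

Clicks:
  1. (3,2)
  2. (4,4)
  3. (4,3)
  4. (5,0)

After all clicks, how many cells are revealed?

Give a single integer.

Answer: 9

Derivation:
Click 1 (3,2) count=1: revealed 1 new [(3,2)] -> total=1
Click 2 (4,4) count=2: revealed 1 new [(4,4)] -> total=2
Click 3 (4,3) count=1: revealed 1 new [(4,3)] -> total=3
Click 4 (5,0) count=0: revealed 6 new [(4,0) (4,1) (4,2) (5,0) (5,1) (5,2)] -> total=9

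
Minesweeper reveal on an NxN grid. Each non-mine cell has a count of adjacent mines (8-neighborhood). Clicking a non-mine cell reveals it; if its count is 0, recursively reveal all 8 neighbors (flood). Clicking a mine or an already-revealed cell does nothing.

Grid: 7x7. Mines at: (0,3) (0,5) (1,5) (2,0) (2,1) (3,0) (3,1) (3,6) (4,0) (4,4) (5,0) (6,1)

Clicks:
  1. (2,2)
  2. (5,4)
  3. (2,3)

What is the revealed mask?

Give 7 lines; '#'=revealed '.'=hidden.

Click 1 (2,2) count=2: revealed 1 new [(2,2)] -> total=1
Click 2 (5,4) count=1: revealed 1 new [(5,4)] -> total=2
Click 3 (2,3) count=0: revealed 8 new [(1,2) (1,3) (1,4) (2,3) (2,4) (3,2) (3,3) (3,4)] -> total=10

Answer: .......
..###..
..###..
..###..
.......
....#..
.......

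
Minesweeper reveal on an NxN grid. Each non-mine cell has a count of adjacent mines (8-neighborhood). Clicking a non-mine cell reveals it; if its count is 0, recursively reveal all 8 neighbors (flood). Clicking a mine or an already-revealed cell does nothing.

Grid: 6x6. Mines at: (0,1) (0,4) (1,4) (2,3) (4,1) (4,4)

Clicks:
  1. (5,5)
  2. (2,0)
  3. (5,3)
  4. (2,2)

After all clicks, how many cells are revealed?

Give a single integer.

Click 1 (5,5) count=1: revealed 1 new [(5,5)] -> total=1
Click 2 (2,0) count=0: revealed 9 new [(1,0) (1,1) (1,2) (2,0) (2,1) (2,2) (3,0) (3,1) (3,2)] -> total=10
Click 3 (5,3) count=1: revealed 1 new [(5,3)] -> total=11
Click 4 (2,2) count=1: revealed 0 new [(none)] -> total=11

Answer: 11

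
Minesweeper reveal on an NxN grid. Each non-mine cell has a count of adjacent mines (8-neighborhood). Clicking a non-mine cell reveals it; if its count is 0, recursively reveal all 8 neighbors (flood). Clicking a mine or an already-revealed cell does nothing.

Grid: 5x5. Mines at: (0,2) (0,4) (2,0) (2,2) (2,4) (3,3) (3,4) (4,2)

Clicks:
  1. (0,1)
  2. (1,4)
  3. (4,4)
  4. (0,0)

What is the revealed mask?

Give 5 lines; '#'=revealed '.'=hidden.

Click 1 (0,1) count=1: revealed 1 new [(0,1)] -> total=1
Click 2 (1,4) count=2: revealed 1 new [(1,4)] -> total=2
Click 3 (4,4) count=2: revealed 1 new [(4,4)] -> total=3
Click 4 (0,0) count=0: revealed 3 new [(0,0) (1,0) (1,1)] -> total=6

Answer: ##...
##..#
.....
.....
....#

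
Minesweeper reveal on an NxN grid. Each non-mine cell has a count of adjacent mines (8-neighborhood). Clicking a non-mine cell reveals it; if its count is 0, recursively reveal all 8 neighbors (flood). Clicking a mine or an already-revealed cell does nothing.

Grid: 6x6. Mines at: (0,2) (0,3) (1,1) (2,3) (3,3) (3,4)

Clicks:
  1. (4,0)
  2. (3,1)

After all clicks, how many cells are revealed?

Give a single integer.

Click 1 (4,0) count=0: revealed 18 new [(2,0) (2,1) (2,2) (3,0) (3,1) (3,2) (4,0) (4,1) (4,2) (4,3) (4,4) (4,5) (5,0) (5,1) (5,2) (5,3) (5,4) (5,5)] -> total=18
Click 2 (3,1) count=0: revealed 0 new [(none)] -> total=18

Answer: 18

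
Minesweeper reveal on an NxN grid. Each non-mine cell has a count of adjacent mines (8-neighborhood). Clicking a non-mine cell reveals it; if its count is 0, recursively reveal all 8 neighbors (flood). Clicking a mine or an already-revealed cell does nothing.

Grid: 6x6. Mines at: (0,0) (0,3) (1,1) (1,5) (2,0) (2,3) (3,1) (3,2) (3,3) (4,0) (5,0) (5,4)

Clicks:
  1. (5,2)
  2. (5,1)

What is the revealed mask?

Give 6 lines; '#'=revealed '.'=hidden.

Answer: ......
......
......
......
.###..
.###..

Derivation:
Click 1 (5,2) count=0: revealed 6 new [(4,1) (4,2) (4,3) (5,1) (5,2) (5,3)] -> total=6
Click 2 (5,1) count=2: revealed 0 new [(none)] -> total=6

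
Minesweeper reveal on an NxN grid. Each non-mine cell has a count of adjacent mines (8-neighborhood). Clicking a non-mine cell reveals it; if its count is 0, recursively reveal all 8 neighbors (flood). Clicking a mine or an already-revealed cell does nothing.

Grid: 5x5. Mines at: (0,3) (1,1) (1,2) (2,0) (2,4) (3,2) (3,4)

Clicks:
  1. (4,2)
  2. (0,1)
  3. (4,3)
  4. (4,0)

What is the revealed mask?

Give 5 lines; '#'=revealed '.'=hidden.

Click 1 (4,2) count=1: revealed 1 new [(4,2)] -> total=1
Click 2 (0,1) count=2: revealed 1 new [(0,1)] -> total=2
Click 3 (4,3) count=2: revealed 1 new [(4,3)] -> total=3
Click 4 (4,0) count=0: revealed 4 new [(3,0) (3,1) (4,0) (4,1)] -> total=7

Answer: .#...
.....
.....
##...
####.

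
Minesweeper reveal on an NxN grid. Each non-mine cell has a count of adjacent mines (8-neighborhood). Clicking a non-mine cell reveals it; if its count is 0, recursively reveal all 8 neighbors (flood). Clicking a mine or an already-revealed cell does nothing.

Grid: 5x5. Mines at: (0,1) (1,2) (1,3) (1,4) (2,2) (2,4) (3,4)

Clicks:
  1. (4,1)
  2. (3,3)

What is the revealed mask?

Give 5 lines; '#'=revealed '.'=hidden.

Click 1 (4,1) count=0: revealed 12 new [(1,0) (1,1) (2,0) (2,1) (3,0) (3,1) (3,2) (3,3) (4,0) (4,1) (4,2) (4,3)] -> total=12
Click 2 (3,3) count=3: revealed 0 new [(none)] -> total=12

Answer: .....
##...
##...
####.
####.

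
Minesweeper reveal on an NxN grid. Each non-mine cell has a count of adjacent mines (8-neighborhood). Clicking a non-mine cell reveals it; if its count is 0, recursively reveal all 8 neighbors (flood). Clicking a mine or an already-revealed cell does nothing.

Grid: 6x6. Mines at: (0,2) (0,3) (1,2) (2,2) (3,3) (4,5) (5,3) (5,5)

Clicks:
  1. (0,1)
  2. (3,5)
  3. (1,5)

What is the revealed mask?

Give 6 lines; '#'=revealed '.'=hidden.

Click 1 (0,1) count=2: revealed 1 new [(0,1)] -> total=1
Click 2 (3,5) count=1: revealed 1 new [(3,5)] -> total=2
Click 3 (1,5) count=0: revealed 7 new [(0,4) (0,5) (1,4) (1,5) (2,4) (2,5) (3,4)] -> total=9

Answer: .#..##
....##
....##
....##
......
......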